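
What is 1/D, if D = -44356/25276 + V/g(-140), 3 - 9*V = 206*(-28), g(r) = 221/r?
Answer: -12568491/5127428881 ≈ -0.0024512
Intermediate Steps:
V = 5771/9 (V = ⅓ - 206*(-28)/9 = ⅓ - ⅑*(-5768) = ⅓ + 5768/9 = 5771/9 ≈ 641.22)
D = -5127428881/12568491 (D = -44356/25276 + 5771/(9*((221/(-140)))) = -44356*1/25276 + 5771/(9*((221*(-1/140)))) = -11089/6319 + 5771/(9*(-221/140)) = -11089/6319 + (5771/9)*(-140/221) = -11089/6319 - 807940/1989 = -5127428881/12568491 ≈ -407.96)
1/D = 1/(-5127428881/12568491) = -12568491/5127428881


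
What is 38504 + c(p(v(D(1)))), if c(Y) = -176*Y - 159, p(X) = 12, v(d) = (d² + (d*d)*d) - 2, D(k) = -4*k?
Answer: 36233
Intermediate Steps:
v(d) = -2 + d² + d³ (v(d) = (d² + d²*d) - 2 = (d² + d³) - 2 = -2 + d² + d³)
c(Y) = -159 - 176*Y
38504 + c(p(v(D(1)))) = 38504 + (-159 - 176*12) = 38504 + (-159 - 2112) = 38504 - 2271 = 36233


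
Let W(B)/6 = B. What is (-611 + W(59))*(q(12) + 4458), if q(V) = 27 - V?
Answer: -1149561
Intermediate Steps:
W(B) = 6*B
(-611 + W(59))*(q(12) + 4458) = (-611 + 6*59)*((27 - 1*12) + 4458) = (-611 + 354)*((27 - 12) + 4458) = -257*(15 + 4458) = -257*4473 = -1149561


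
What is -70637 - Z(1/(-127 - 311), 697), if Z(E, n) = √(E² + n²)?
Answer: -70637 - √93199541797/438 ≈ -71334.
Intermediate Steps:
-70637 - Z(1/(-127 - 311), 697) = -70637 - √((1/(-127 - 311))² + 697²) = -70637 - √((1/(-438))² + 485809) = -70637 - √((-1/438)² + 485809) = -70637 - √(1/191844 + 485809) = -70637 - √(93199541797/191844) = -70637 - √93199541797/438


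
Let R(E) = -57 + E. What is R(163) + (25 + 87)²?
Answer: 12650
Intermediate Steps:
R(163) + (25 + 87)² = (-57 + 163) + (25 + 87)² = 106 + 112² = 106 + 12544 = 12650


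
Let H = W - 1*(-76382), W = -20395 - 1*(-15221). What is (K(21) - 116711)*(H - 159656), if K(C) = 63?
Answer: 10317282304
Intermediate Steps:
W = -5174 (W = -20395 + 15221 = -5174)
H = 71208 (H = -5174 - 1*(-76382) = -5174 + 76382 = 71208)
(K(21) - 116711)*(H - 159656) = (63 - 116711)*(71208 - 159656) = -116648*(-88448) = 10317282304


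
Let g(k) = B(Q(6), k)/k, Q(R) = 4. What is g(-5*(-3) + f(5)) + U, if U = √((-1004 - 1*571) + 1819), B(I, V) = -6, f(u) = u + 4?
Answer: -¼ + 2*√61 ≈ 15.370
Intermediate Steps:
f(u) = 4 + u
g(k) = -6/k
U = 2*√61 (U = √((-1004 - 571) + 1819) = √(-1575 + 1819) = √244 = 2*√61 ≈ 15.620)
g(-5*(-3) + f(5)) + U = -6/(-5*(-3) + (4 + 5)) + 2*√61 = -6/(15 + 9) + 2*√61 = -6/24 + 2*√61 = -6*1/24 + 2*√61 = -¼ + 2*√61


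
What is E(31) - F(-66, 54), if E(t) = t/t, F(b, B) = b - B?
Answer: 121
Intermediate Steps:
E(t) = 1
E(31) - F(-66, 54) = 1 - (-66 - 1*54) = 1 - (-66 - 54) = 1 - 1*(-120) = 1 + 120 = 121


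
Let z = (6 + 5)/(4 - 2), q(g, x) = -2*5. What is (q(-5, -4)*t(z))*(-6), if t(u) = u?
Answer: 330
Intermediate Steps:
q(g, x) = -10
z = 11/2 ≈ 5.5000
(q(-5, -4)*t(z))*(-6) = -10*11/2*(-6) = -55*(-6) = 330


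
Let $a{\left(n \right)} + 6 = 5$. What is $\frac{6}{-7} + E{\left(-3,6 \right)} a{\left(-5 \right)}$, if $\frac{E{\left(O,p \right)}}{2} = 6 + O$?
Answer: $- \frac{48}{7} \approx -6.8571$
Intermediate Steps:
$E{\left(O,p \right)} = 12 + 2 O$ ($E{\left(O,p \right)} = 2 \left(6 + O\right) = 12 + 2 O$)
$a{\left(n \right)} = -1$ ($a{\left(n \right)} = -6 + 5 = -1$)
$\frac{6}{-7} + E{\left(-3,6 \right)} a{\left(-5 \right)} = \frac{6}{-7} + \left(12 + 2 \left(-3\right)\right) \left(-1\right) = 6 \left(- \frac{1}{7}\right) + \left(12 - 6\right) \left(-1\right) = - \frac{6}{7} + 6 \left(-1\right) = - \frac{6}{7} - 6 = - \frac{48}{7}$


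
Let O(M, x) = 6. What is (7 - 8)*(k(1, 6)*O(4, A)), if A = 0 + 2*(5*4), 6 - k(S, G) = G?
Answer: 0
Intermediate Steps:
k(S, G) = 6 - G
A = 40 (A = 0 + 2*20 = 0 + 40 = 40)
(7 - 8)*(k(1, 6)*O(4, A)) = (7 - 8)*((6 - 1*6)*6) = -(6 - 6)*6 = -0*6 = -1*0 = 0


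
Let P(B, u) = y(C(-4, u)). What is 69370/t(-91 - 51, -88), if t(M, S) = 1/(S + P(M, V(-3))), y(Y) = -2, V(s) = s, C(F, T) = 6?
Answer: -6243300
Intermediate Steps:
P(B, u) = -2
t(M, S) = 1/(-2 + S) (t(M, S) = 1/(S - 2) = 1/(-2 + S))
69370/t(-91 - 51, -88) = 69370/(1/(-2 - 88)) = 69370/(1/(-90)) = 69370/(-1/90) = 69370*(-90) = -6243300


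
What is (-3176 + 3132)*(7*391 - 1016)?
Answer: -75724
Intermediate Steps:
(-3176 + 3132)*(7*391 - 1016) = -44*(2737 - 1016) = -44*1721 = -75724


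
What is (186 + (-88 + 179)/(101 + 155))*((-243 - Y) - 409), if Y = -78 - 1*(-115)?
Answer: -32870123/256 ≈ -1.2840e+5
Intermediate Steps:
Y = 37 (Y = -78 + 115 = 37)
(186 + (-88 + 179)/(101 + 155))*((-243 - Y) - 409) = (186 + (-88 + 179)/(101 + 155))*((-243 - 1*37) - 409) = (186 + 91/256)*((-243 - 37) - 409) = (186 + 91*(1/256))*(-280 - 409) = (186 + 91/256)*(-689) = (47707/256)*(-689) = -32870123/256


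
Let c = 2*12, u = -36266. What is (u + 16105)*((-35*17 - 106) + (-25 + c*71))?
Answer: -19717458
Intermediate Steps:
c = 24
(u + 16105)*((-35*17 - 106) + (-25 + c*71)) = (-36266 + 16105)*((-35*17 - 106) + (-25 + 24*71)) = -20161*((-595 - 106) + (-25 + 1704)) = -20161*(-701 + 1679) = -20161*978 = -19717458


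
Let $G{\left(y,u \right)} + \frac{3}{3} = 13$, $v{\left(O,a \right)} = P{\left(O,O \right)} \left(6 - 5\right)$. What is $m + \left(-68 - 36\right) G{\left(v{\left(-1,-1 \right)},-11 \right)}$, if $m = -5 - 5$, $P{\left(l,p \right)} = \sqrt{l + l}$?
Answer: $-1258$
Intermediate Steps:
$P{\left(l,p \right)} = \sqrt{2} \sqrt{l}$ ($P{\left(l,p \right)} = \sqrt{2 l} = \sqrt{2} \sqrt{l}$)
$v{\left(O,a \right)} = \sqrt{2} \sqrt{O}$ ($v{\left(O,a \right)} = \sqrt{2} \sqrt{O} \left(6 - 5\right) = \sqrt{2} \sqrt{O} 1 = \sqrt{2} \sqrt{O}$)
$m = -10$ ($m = -5 - 5 = -10$)
$G{\left(y,u \right)} = 12$ ($G{\left(y,u \right)} = -1 + 13 = 12$)
$m + \left(-68 - 36\right) G{\left(v{\left(-1,-1 \right)},-11 \right)} = -10 + \left(-68 - 36\right) 12 = -10 - 1248 = -1258$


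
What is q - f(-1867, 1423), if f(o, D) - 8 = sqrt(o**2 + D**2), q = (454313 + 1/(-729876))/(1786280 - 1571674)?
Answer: -921493995661/156635768856 - sqrt(5510618) ≈ -2353.4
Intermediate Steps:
q = 331592155187/156635768856 (q = (454313 - 1/729876)/214606 = (331592155187/729876)*(1/214606) = 331592155187/156635768856 ≈ 2.1170)
f(o, D) = 8 + sqrt(D**2 + o**2) (f(o, D) = 8 + sqrt(o**2 + D**2) = 8 + sqrt(D**2 + o**2))
q - f(-1867, 1423) = 331592155187/156635768856 - (8 + sqrt(1423**2 + (-1867)**2)) = 331592155187/156635768856 - (8 + sqrt(2024929 + 3485689)) = 331592155187/156635768856 - (8 + sqrt(5510618)) = 331592155187/156635768856 + (-8 - sqrt(5510618)) = -921493995661/156635768856 - sqrt(5510618)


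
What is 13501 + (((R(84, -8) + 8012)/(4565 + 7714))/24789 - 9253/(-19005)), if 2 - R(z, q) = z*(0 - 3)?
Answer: 26034558991403876/1928273469885 ≈ 13501.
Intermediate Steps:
R(z, q) = 2 + 3*z (R(z, q) = 2 - z*(0 - 3) = 2 - z*(-3) = 2 - (-3)*z = 2 + 3*z)
13501 + (((R(84, -8) + 8012)/(4565 + 7714))/24789 - 9253/(-19005)) = 13501 + ((((2 + 3*84) + 8012)/(4565 + 7714))/24789 - 9253/(-19005)) = 13501 + ((((2 + 252) + 8012)/12279)*(1/24789) - 9253*(-1/19005)) = 13501 + (((254 + 8012)*(1/12279))*(1/24789) + 9253/19005) = 13501 + ((8266*(1/12279))*(1/24789) + 9253/19005) = 13501 + ((8266/12279)*(1/24789) + 9253/19005) = 13501 + (8266/304384131 + 9253/19005) = 13501 + 938874486491/1928273469885 = 26034558991403876/1928273469885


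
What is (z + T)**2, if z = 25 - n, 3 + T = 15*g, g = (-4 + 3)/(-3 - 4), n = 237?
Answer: 2220100/49 ≈ 45308.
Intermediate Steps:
g = 1/7 (g = -1/(-7) = -1*(-1/7) = 1/7 ≈ 0.14286)
T = -6/7 (T = -3 + 15*(1/7) = -3 + 15/7 = -6/7 ≈ -0.85714)
z = -212 (z = 25 - 1*237 = 25 - 237 = -212)
(z + T)**2 = (-212 - 6/7)**2 = (-1490/7)**2 = 2220100/49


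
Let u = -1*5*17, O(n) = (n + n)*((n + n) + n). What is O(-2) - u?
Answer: 109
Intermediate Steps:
O(n) = 6*n² (O(n) = (2*n)*(2*n + n) = (2*n)*(3*n) = 6*n²)
u = -85 (u = -5*17 = -85)
O(-2) - u = 6*(-2)² - 1*(-85) = 6*4 + 85 = 24 + 85 = 109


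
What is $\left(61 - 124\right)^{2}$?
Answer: $3969$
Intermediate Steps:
$\left(61 - 124\right)^{2} = \left(-63\right)^{2} = 3969$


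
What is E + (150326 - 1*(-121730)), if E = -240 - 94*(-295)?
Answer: 299546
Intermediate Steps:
E = 27490 (E = -240 + 27730 = 27490)
E + (150326 - 1*(-121730)) = 27490 + (150326 - 1*(-121730)) = 27490 + (150326 + 121730) = 27490 + 272056 = 299546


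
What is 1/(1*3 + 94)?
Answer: 1/97 ≈ 0.010309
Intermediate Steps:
1/(1*3 + 94) = 1/(3 + 94) = 1/97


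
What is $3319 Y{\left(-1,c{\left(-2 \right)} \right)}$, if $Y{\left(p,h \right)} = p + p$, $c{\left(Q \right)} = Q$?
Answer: $-6638$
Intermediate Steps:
$Y{\left(p,h \right)} = 2 p$
$3319 Y{\left(-1,c{\left(-2 \right)} \right)} = 3319 \cdot 2 \left(-1\right) = 3319 \left(-2\right) = -6638$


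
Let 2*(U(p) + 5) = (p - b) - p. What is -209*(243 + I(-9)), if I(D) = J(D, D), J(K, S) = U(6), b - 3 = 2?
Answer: -98439/2 ≈ -49220.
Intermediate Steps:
b = 5 (b = 3 + 2 = 5)
U(p) = -15/2 (U(p) = -5 + ((p - 1*5) - p)/2 = -5 + ((p - 5) - p)/2 = -5 + ((-5 + p) - p)/2 = -5 + (1/2)*(-5) = -5 - 5/2 = -15/2)
J(K, S) = -15/2
I(D) = -15/2
-209*(243 + I(-9)) = -209*(243 - 15/2) = -209*471/2 = -98439/2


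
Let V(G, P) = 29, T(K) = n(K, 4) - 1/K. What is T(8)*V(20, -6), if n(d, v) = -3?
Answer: -725/8 ≈ -90.625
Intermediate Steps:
T(K) = -3 - 1/K
T(8)*V(20, -6) = (-3 - 1/8)*29 = (-3 - 1*⅛)*29 = (-3 - ⅛)*29 = -25/8*29 = -725/8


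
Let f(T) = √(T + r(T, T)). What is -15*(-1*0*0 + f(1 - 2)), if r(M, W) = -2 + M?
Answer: -30*I ≈ -30.0*I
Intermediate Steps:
f(T) = √(-2 + 2*T) (f(T) = √(T + (-2 + T)) = √(-2 + 2*T))
-15*(-1*0*0 + f(1 - 2)) = -15*(-1*0*0 + √(-2 + 2*(1 - 2))) = -15*(0*0 + √(-2 + 2*(-1))) = -15*(0 + √(-2 - 2)) = -15*(0 + √(-4)) = -15*(0 + 2*I) = -30*I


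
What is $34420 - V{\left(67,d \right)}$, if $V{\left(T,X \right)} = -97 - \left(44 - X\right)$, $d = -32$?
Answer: $34593$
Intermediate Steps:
$V{\left(T,X \right)} = -141 + X$ ($V{\left(T,X \right)} = -97 + \left(-44 + X\right) = -141 + X$)
$34420 - V{\left(67,d \right)} = 34420 - \left(-141 - 32\right) = 34420 - -173 = 34420 + 173 = 34593$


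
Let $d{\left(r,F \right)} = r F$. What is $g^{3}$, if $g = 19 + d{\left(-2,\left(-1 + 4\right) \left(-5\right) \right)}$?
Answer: $117649$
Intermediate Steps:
$d{\left(r,F \right)} = F r$
$g = 49$ ($g = 19 + \left(-1 + 4\right) \left(-5\right) \left(-2\right) = 19 + 3 \left(-5\right) \left(-2\right) = 19 - -30 = 19 + 30 = 49$)
$g^{3} = 49^{3} = 117649$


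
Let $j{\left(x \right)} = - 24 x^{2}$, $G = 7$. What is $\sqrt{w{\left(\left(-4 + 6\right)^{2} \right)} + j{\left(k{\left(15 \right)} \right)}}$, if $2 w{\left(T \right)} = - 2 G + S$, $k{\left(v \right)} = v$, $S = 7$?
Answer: $\frac{i \sqrt{21614}}{2} \approx 73.509 i$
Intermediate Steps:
$w{\left(T \right)} = - \frac{7}{2}$ ($w{\left(T \right)} = \frac{\left(-2\right) 7 + 7}{2} = \frac{-14 + 7}{2} = \frac{1}{2} \left(-7\right) = - \frac{7}{2}$)
$\sqrt{w{\left(\left(-4 + 6\right)^{2} \right)} + j{\left(k{\left(15 \right)} \right)}} = \sqrt{- \frac{7}{2} - 24 \cdot 15^{2}} = \sqrt{- \frac{7}{2} - 5400} = \sqrt{- \frac{10807}{2}} = \frac{i \sqrt{21614}}{2}$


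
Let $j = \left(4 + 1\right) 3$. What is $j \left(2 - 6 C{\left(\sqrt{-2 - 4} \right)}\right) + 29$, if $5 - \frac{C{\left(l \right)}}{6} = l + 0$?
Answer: $-2641 + 540 i \sqrt{6} \approx -2641.0 + 1322.7 i$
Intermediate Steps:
$C{\left(l \right)} = 30 - 6 l$ ($C{\left(l \right)} = 30 - 6 \left(l + 0\right) = 30 - 6 l$)
$j = 15$ ($j = 5 \cdot 3 = 15$)
$j \left(2 - 6 C{\left(\sqrt{-2 - 4} \right)}\right) + 29 = 15 \left(2 - 6 \left(30 - 6 \sqrt{-2 - 4}\right)\right) + 29 = 15 \left(2 - 6 \left(30 - 6 \sqrt{-6}\right)\right) + 29 = 15 \left(2 - 6 \left(30 - 6 i \sqrt{6}\right)\right) + 29 = 15 \left(2 - \left(180 - 36 i \sqrt{6}\right)\right) + 29 = 15 \left(-178 + 36 i \sqrt{6}\right) + 29 = \left(-2670 + 540 i \sqrt{6}\right) + 29 = -2641 + 540 i \sqrt{6}$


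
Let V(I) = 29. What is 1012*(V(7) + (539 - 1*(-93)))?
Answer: 668932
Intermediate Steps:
1012*(V(7) + (539 - 1*(-93))) = 1012*(29 + (539 - 1*(-93))) = 1012*(29 + (539 + 93)) = 1012*(29 + 632) = 1012*661 = 668932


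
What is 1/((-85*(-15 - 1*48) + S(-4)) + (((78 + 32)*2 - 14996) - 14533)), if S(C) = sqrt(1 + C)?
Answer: -23954/573794119 - I*sqrt(3)/573794119 ≈ -4.1747e-5 - 3.0186e-9*I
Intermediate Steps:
1/((-85*(-15 - 1*48) + S(-4)) + (((78 + 32)*2 - 14996) - 14533)) = 1/((-85*(-15 - 1*48) + sqrt(1 - 4)) + (((78 + 32)*2 - 14996) - 14533)) = 1/((-85*(-15 - 48) + sqrt(-3)) + ((110*2 - 14996) - 14533)) = 1/((-85*(-63) + I*sqrt(3)) + ((220 - 14996) - 14533)) = 1/((5355 + I*sqrt(3)) + (-14776 - 14533)) = 1/((5355 + I*sqrt(3)) - 29309) = 1/(-23954 + I*sqrt(3))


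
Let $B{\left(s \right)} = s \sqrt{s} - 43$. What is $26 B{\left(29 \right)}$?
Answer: $-1118 + 754 \sqrt{29} \approx 2942.4$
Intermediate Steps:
$B{\left(s \right)} = -43 + s^{\frac{3}{2}}$ ($B{\left(s \right)} = s^{\frac{3}{2}} - 43 = -43 + s^{\frac{3}{2}}$)
$26 B{\left(29 \right)} = 26 \left(-43 + 29^{\frac{3}{2}}\right) = 26 \left(-43 + 29 \sqrt{29}\right) = -1118 + 754 \sqrt{29}$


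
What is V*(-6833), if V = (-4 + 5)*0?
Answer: 0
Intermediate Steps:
V = 0 (V = 1*0 = 0)
V*(-6833) = 0*(-6833) = 0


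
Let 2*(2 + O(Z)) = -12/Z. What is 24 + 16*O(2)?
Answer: -56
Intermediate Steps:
O(Z) = -2 - 6/Z (O(Z) = -2 + (-12/Z)/2 = -2 - 6/Z)
24 + 16*O(2) = 24 + 16*(-2 - 6/2) = 24 + 16*(-2 - 6*1/2) = 24 + 16*(-2 - 3) = 24 + 16*(-5) = 24 - 80 = -56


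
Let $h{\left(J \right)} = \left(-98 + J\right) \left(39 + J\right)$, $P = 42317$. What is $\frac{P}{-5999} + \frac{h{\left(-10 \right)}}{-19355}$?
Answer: $- \frac{114322381}{16587235} \approx -6.8922$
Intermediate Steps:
$\frac{P}{-5999} + \frac{h{\left(-10 \right)}}{-19355} = \frac{42317}{-5999} + \frac{-3822 + \left(-10\right)^{2} - -590}{-19355} = 42317 \left(- \frac{1}{5999}\right) + \left(-3822 + 100 + 590\right) \left(- \frac{1}{19355}\right) = - \frac{42317}{5999} - - \frac{3132}{19355} = - \frac{42317}{5999} + \frac{3132}{19355} = - \frac{114322381}{16587235}$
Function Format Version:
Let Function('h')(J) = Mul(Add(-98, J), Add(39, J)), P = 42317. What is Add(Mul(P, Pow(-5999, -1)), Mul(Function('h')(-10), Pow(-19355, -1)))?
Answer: Rational(-114322381, 16587235) ≈ -6.8922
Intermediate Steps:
Add(Mul(P, Pow(-5999, -1)), Mul(Function('h')(-10), Pow(-19355, -1))) = Add(Mul(42317, Pow(-5999, -1)), Mul(Add(-3822, Pow(-10, 2), Mul(-59, -10)), Pow(-19355, -1))) = Add(Mul(42317, Rational(-1, 5999)), Mul(Add(-3822, 100, 590), Rational(-1, 19355))) = Add(Rational(-42317, 5999), Mul(-3132, Rational(-1, 19355))) = Add(Rational(-42317, 5999), Rational(3132, 19355)) = Rational(-114322381, 16587235)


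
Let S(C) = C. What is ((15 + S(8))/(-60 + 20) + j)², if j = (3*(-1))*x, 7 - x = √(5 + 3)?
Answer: 859969/1600 - 2589*√2/10 ≈ 171.34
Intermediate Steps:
x = 7 - 2*√2 (x = 7 - √(5 + 3) = 7 - √8 = 7 - 2*√2 ≈ 4.1716)
j = -21 + 6*√2 (j = (3*(-1))*(7 - 2*√2) = -3*(7 - 2*√2) = -21 + 6*√2 ≈ -12.515)
((15 + S(8))/(-60 + 20) + j)² = ((15 + 8)/(-60 + 20) + (-21 + 6*√2))² = (23/(-40) + (-21 + 6*√2))² = (23*(-1/40) + (-21 + 6*√2))² = (-23/40 + (-21 + 6*√2))² = (-863/40 + 6*√2)²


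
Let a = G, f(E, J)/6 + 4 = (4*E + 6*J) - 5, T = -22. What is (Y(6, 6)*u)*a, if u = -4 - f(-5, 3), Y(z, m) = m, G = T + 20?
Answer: -744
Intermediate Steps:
G = -2 (G = -22 + 20 = -2)
f(E, J) = -54 + 24*E + 36*J (f(E, J) = -24 + 6*((4*E + 6*J) - 5) = -24 + 6*(-5 + 4*E + 6*J) = -24 + (-30 + 24*E + 36*J) = -54 + 24*E + 36*J)
u = 62 (u = -4 - (-54 + 24*(-5) + 36*3) = -4 - (-54 - 120 + 108) = -4 - 1*(-66) = -4 + 66 = 62)
a = -2
(Y(6, 6)*u)*a = (6*62)*(-2) = 372*(-2) = -744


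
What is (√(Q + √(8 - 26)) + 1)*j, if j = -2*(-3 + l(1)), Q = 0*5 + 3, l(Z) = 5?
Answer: -4 - 4*√(3 + 3*I*√2) ≈ -12.097 - 4.1916*I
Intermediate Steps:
Q = 3 (Q = 0 + 3 = 3)
j = -4 (j = -2*(-3 + 5) = -2*2 = -4)
(√(Q + √(8 - 26)) + 1)*j = (√(3 + √(8 - 26)) + 1)*(-4) = (√(3 + √(-18)) + 1)*(-4) = (√(3 + 3*I*√2) + 1)*(-4) = (1 + √(3 + 3*I*√2))*(-4) = -4 - 4*√(3 + 3*I*√2)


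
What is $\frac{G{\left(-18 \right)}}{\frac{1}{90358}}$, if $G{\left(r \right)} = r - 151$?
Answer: $-15270502$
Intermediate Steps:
$G{\left(r \right)} = -151 + r$
$\frac{G{\left(-18 \right)}}{\frac{1}{90358}} = \frac{-151 - 18}{\frac{1}{90358}} = - 169 \frac{1}{\frac{1}{90358}} = \left(-169\right) 90358 = -15270502$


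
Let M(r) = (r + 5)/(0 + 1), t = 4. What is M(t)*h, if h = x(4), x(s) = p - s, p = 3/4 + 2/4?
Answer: -99/4 ≈ -24.750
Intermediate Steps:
p = 5/4 (p = 3*(¼) + 2*(¼) = ¾ + ½ = 5/4 ≈ 1.2500)
x(s) = 5/4 - s
h = -11/4 (h = 5/4 - 1*4 = 5/4 - 4 = -11/4 ≈ -2.7500)
M(r) = 5 + r (M(r) = (5 + r)/1 = (5 + r)*1 = 5 + r)
M(t)*h = (5 + 4)*(-11/4) = 9*(-11/4) = -99/4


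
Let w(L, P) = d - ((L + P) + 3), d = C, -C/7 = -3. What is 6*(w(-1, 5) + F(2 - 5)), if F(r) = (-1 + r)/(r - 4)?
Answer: 612/7 ≈ 87.429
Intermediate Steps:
C = 21 (C = -7*(-3) = 21)
d = 21
F(r) = (-1 + r)/(-4 + r)
w(L, P) = 18 - L - P (w(L, P) = 21 - ((L + P) + 3) = 21 - (3 + L + P) = 21 + (-3 - L - P) = 18 - L - P)
6*(w(-1, 5) + F(2 - 5)) = 6*((18 - 1*(-1) - 1*5) + (-1 + (2 - 5))/(-4 + (2 - 5))) = 6*((18 + 1 - 5) + (-1 - 3)/(-4 - 3)) = 6*(14 - 4/(-7)) = 6*(14 - 1/7*(-4)) = 6*(14 + 4/7) = 6*(102/7) = 612/7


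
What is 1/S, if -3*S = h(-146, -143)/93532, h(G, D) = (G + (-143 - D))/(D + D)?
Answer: -40125228/73 ≈ -5.4966e+5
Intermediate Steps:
h(G, D) = (-143 + G - D)/(2*D) (h(G, D) = (-143 + G - D)/((2*D)) = (-143 + G - D)*(1/(2*D)) = (-143 + G - D)/(2*D))
S = -73/40125228 (S = -(½)*(-143 - 146 - 1*(-143))/(-143)/(3*93532) = -(½)*(-1/143)*(-143 - 146 + 143)/(3*93532) = -(½)*(-1/143)*(-146)/(3*93532) = -73/(429*93532) = -⅓*73/13375076 = -73/40125228 ≈ -1.8193e-6)
1/S = 1/(-73/40125228) = -40125228/73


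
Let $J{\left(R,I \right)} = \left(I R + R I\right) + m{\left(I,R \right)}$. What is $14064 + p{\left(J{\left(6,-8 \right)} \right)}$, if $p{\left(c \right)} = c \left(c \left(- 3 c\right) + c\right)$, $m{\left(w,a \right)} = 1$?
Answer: $2595214$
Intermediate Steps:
$J{\left(R,I \right)} = 1 + 2 I R$ ($J{\left(R,I \right)} = \left(I R + R I\right) + 1 = \left(I R + I R\right) + 1 = 2 I R + 1 = 1 + 2 I R$)
$p{\left(c \right)} = c \left(c - 3 c^{2}\right)$ ($p{\left(c \right)} = c \left(- 3 c^{2} + c\right) = c \left(c - 3 c^{2}\right)$)
$14064 + p{\left(J{\left(6,-8 \right)} \right)} = 14064 + \left(1 + 2 \left(-8\right) 6\right)^{2} \left(1 - 3 \left(1 + 2 \left(-8\right) 6\right)\right) = 14064 + \left(1 - 96\right)^{2} \left(1 - 3 \left(1 - 96\right)\right) = 14064 + \left(-95\right)^{2} \left(1 - -285\right) = 14064 + 9025 \left(1 + 285\right) = 14064 + 9025 \cdot 286 = 14064 + 2581150 = 2595214$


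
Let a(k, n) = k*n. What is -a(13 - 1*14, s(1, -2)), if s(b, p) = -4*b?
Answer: -4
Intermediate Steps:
-a(13 - 1*14, s(1, -2)) = -(13 - 1*14)*(-4*1) = -(13 - 14)*(-4) = -(-1)*(-4) = -1*4 = -4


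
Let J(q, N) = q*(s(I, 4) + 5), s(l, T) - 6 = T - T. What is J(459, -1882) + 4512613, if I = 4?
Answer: 4517662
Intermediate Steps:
s(l, T) = 6 (s(l, T) = 6 + (T - T) = 6 + 0 = 6)
J(q, N) = 11*q (J(q, N) = q*(6 + 5) = q*11 = 11*q)
J(459, -1882) + 4512613 = 11*459 + 4512613 = 5049 + 4512613 = 4517662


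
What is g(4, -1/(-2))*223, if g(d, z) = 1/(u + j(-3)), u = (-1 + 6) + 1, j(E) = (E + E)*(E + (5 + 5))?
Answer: -223/36 ≈ -6.1944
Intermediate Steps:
j(E) = 2*E*(10 + E) (j(E) = (2*E)*(E + 10) = (2*E)*(10 + E) = 2*E*(10 + E))
u = 6 (u = 5 + 1 = 6)
g(d, z) = -1/36 (g(d, z) = 1/(6 + 2*(-3)*(10 - 3)) = 1/(6 + 2*(-3)*7) = 1/(6 - 42) = 1/(-36) = -1/36)
g(4, -1/(-2))*223 = -1/36*223 = -223/36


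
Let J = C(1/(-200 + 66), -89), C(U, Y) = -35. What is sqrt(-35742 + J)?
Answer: I*sqrt(35777) ≈ 189.15*I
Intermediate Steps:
J = -35
sqrt(-35742 + J) = sqrt(-35742 - 35) = sqrt(-35777) = I*sqrt(35777)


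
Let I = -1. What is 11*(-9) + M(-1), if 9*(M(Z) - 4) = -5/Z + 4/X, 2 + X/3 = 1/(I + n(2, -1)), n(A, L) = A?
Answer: -2554/27 ≈ -94.593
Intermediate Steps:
X = -3 (X = -6 + 3/(-1 + 2) = -6 + 3/1 = -6 + 3*1 = -6 + 3 = -3)
M(Z) = 104/27 - 5/(9*Z) (M(Z) = 4 + (-5/Z + 4/(-3))/9 = 4 + (-5/Z + 4*(-⅓))/9 = 4 + (-5/Z - 4/3)/9 = 4 + (-4/3 - 5/Z)/9 = 4 + (-4/27 - 5/(9*Z)) = 104/27 - 5/(9*Z))
11*(-9) + M(-1) = 11*(-9) + (1/27)*(-15 + 104*(-1))/(-1) = -99 + (1/27)*(-1)*(-15 - 104) = -99 + (1/27)*(-1)*(-119) = -99 + 119/27 = -2554/27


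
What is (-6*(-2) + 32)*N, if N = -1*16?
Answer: -704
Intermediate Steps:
N = -16
(-6*(-2) + 32)*N = (-6*(-2) + 32)*(-16) = (12 + 32)*(-16) = 44*(-16) = -704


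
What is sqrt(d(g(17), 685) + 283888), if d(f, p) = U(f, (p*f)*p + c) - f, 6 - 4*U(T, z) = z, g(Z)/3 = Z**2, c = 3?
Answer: I*sqrt(101421497) ≈ 10071.0*I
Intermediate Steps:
g(Z) = 3*Z**2
U(T, z) = 3/2 - z/4
d(f, p) = 3/4 - f - f*p**2/4 (d(f, p) = (3/2 - ((p*f)*p + 3)/4) - f = (3/2 - ((f*p)*p + 3)/4) - f = (3/2 - (f*p**2 + 3)/4) - f = (3/2 - (3 + f*p**2)/4) - f = (3/2 + (-3/4 - f*p**2/4)) - f = (3/4 - f*p**2/4) - f = 3/4 - f - f*p**2/4)
sqrt(d(g(17), 685) + 283888) = sqrt((3/4 - 3*17**2 - 1/4*3*17**2*685**2) + 283888) = sqrt((3/4 - 3*289 - 1/4*3*289*469225) + 283888) = sqrt((3/4 - 1*867 - 1/4*867*469225) + 283888) = sqrt((3/4 - 867 - 406818075/4) + 283888) = sqrt(-101705385 + 283888) = sqrt(-101421497) = I*sqrt(101421497)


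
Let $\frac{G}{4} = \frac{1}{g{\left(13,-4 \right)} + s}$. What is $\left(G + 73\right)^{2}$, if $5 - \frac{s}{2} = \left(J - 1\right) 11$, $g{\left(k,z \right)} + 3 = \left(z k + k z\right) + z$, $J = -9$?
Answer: $\frac{75533481}{14161} \approx 5333.9$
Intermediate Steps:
$g{\left(k,z \right)} = -3 + z + 2 k z$ ($g{\left(k,z \right)} = -3 + \left(\left(z k + k z\right) + z\right) = -3 + \left(\left(k z + k z\right) + z\right) = -3 + \left(2 k z + z\right) = -3 + \left(z + 2 k z\right) = -3 + z + 2 k z$)
$s = 230$ ($s = 10 - 2 \left(-9 - 1\right) 11 = 10 - 2 \left(\left(-10\right) 11\right) = 10 - -220 = 10 + 220 = 230$)
$G = \frac{4}{119}$ ($G = \frac{4}{\left(-3 - 4 + 2 \cdot 13 \left(-4\right)\right) + 230} = \frac{4}{\left(-3 - 4 - 104\right) + 230} = \frac{4}{-111 + 230} = \frac{4}{119} \approx 0.033613$)
$\left(G + 73\right)^{2} = \left(\frac{4}{119} + 73\right)^{2} = \left(\frac{8691}{119}\right)^{2} = \frac{75533481}{14161}$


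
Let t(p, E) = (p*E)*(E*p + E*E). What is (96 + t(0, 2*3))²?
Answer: 9216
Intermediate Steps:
t(p, E) = E*p*(E² + E*p) (t(p, E) = (E*p)*(E*p + E²) = (E*p)*(E² + E*p) = E*p*(E² + E*p))
(96 + t(0, 2*3))² = (96 + 0*(2*3)²*(2*3 + 0))² = (96 + 0*6²*(6 + 0))² = (96 + 0*36*6)² = (96 + 0)² = 96² = 9216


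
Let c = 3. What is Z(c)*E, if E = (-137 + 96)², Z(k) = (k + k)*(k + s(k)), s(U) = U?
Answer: 60516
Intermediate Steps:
Z(k) = 4*k² (Z(k) = (k + k)*(k + k) = (2*k)*(2*k) = 4*k²)
E = 1681 (E = (-41)² = 1681)
Z(c)*E = (4*3²)*1681 = (4*9)*1681 = 36*1681 = 60516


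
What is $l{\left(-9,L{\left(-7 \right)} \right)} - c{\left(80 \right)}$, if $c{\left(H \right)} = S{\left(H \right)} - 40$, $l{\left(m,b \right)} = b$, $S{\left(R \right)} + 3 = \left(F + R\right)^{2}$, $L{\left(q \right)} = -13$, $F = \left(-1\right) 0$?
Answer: $-6370$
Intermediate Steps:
$F = 0$
$S{\left(R \right)} = -3 + R^{2}$ ($S{\left(R \right)} = -3 + \left(0 + R\right)^{2} = -3 + R^{2}$)
$c{\left(H \right)} = -43 + H^{2}$ ($c{\left(H \right)} = \left(-3 + H^{2}\right) - 40 = -43 + H^{2}$)
$l{\left(-9,L{\left(-7 \right)} \right)} - c{\left(80 \right)} = -13 - \left(-43 + 80^{2}\right) = -13 - \left(-43 + 6400\right) = -13 - 6357 = -6370$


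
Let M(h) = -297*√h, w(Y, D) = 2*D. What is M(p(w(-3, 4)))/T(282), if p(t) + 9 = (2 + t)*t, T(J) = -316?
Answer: 297*√71/316 ≈ 7.9195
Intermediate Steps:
p(t) = -9 + t*(2 + t) (p(t) = -9 + (2 + t)*t = -9 + t*(2 + t))
M(p(w(-3, 4)))/T(282) = -297*√(-9 + (2*4)² + 2*(2*4))/(-316) = -297*√(-9 + 8² + 2*8)*(-1/316) = -297*√(-9 + 64 + 16)*(-1/316) = -297*√71*(-1/316) = 297*√71/316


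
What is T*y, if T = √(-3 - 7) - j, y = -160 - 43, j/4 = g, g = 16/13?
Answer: 12992/13 - 203*I*√10 ≈ 999.38 - 641.94*I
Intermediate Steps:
g = 16/13 (g = 16*(1/13) = 16/13 ≈ 1.2308)
j = 64/13 (j = 4*(16/13) = 64/13 ≈ 4.9231)
y = -203
T = -64/13 + I*√10 (T = √(-3 - 7) - 1*64/13 = √(-10) - 64/13 = I*√10 - 64/13 = -64/13 + I*√10 ≈ -4.9231 + 3.1623*I)
T*y = (-64/13 + I*√10)*(-203) = 12992/13 - 203*I*√10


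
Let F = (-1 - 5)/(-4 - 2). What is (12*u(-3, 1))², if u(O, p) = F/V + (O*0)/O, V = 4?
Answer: 9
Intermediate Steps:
F = 1 (F = -6/(-6) = -6*(-⅙) = 1)
u(O, p) = ¼ (u(O, p) = 1/4 + (O*0)/O = 1*(¼) + 0/O = ¼ + 0 = ¼)
(12*u(-3, 1))² = (12*(¼))² = 3² = 9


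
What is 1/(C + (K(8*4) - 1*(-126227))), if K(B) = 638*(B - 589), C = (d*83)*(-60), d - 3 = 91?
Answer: -1/697259 ≈ -1.4342e-6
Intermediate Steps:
d = 94 (d = 3 + 91 = 94)
C = -468120 (C = (94*83)*(-60) = 7802*(-60) = -468120)
K(B) = -375782 + 638*B (K(B) = 638*(-589 + B) = -375782 + 638*B)
1/(C + (K(8*4) - 1*(-126227))) = 1/(-468120 + ((-375782 + 638*(8*4)) - 1*(-126227))) = 1/(-468120 + ((-375782 + 638*32) + 126227)) = 1/(-468120 + ((-375782 + 20416) + 126227)) = 1/(-468120 + (-355366 + 126227)) = 1/(-468120 - 229139) = 1/(-697259) = -1/697259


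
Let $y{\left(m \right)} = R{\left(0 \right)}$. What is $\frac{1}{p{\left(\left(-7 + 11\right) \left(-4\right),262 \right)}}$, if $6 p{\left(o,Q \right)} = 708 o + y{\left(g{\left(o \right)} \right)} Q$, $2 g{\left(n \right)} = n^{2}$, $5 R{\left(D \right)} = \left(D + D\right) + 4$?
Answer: $- \frac{15}{27796} \approx -0.00053965$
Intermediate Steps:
$R{\left(D \right)} = \frac{4}{5} + \frac{2 D}{5}$ ($R{\left(D \right)} = \frac{\left(D + D\right) + 4}{5} = \frac{2 D + 4}{5} = \frac{4 + 2 D}{5} = \frac{4}{5} + \frac{2 D}{5}$)
$g{\left(n \right)} = \frac{n^{2}}{2}$
$y{\left(m \right)} = \frac{4}{5}$ ($y{\left(m \right)} = \frac{4}{5} + \frac{2}{5} \cdot 0 = \frac{4}{5} + 0 = \frac{4}{5}$)
$p{\left(o,Q \right)} = 118 o + \frac{2 Q}{15}$ ($p{\left(o,Q \right)} = \frac{708 o + \frac{4 Q}{5}}{6} = 118 o + \frac{2 Q}{15}$)
$\frac{1}{p{\left(\left(-7 + 11\right) \left(-4\right),262 \right)}} = \frac{1}{118 \left(-7 + 11\right) \left(-4\right) + \frac{2}{15} \cdot 262} = \frac{1}{118 \cdot 4 \left(-4\right) + \frac{524}{15}} = \frac{1}{118 \left(-16\right) + \frac{524}{15}} = \frac{1}{-1888 + \frac{524}{15}} = \frac{1}{- \frac{27796}{15}} = - \frac{15}{27796}$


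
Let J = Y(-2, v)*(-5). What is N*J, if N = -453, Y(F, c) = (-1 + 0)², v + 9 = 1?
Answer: 2265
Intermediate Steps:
v = -8 (v = -9 + 1 = -8)
Y(F, c) = 1 (Y(F, c) = (-1)² = 1)
J = -5 (J = 1*(-5) = -5)
N*J = -453*(-5) = 2265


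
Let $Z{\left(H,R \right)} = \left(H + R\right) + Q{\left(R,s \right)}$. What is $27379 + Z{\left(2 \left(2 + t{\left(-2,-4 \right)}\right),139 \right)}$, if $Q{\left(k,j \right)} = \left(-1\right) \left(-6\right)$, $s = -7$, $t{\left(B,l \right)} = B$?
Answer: $27524$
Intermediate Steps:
$Q{\left(k,j \right)} = 6$
$Z{\left(H,R \right)} = 6 + H + R$ ($Z{\left(H,R \right)} = \left(H + R\right) + 6 = 6 + H + R$)
$27379 + Z{\left(2 \left(2 + t{\left(-2,-4 \right)}\right),139 \right)} = 27379 + \left(6 + 2 \left(2 - 2\right) + 139\right) = 27379 + \left(6 + 2 \cdot 0 + 139\right) = 27379 + \left(6 + 0 + 139\right) = 27379 + 145 = 27524$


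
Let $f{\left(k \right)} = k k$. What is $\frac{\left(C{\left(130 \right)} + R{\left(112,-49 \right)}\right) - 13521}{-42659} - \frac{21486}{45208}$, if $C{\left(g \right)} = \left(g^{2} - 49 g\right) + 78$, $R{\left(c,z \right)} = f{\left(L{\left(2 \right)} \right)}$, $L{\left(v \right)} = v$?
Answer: $- \frac{392530601}{964264036} \approx -0.40708$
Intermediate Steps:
$f{\left(k \right)} = k^{2}$
$R{\left(c,z \right)} = 4$ ($R{\left(c,z \right)} = 2^{2} = 4$)
$C{\left(g \right)} = 78 + g^{2} - 49 g$
$\frac{\left(C{\left(130 \right)} + R{\left(112,-49 \right)}\right) - 13521}{-42659} - \frac{21486}{45208} = \frac{\left(\left(78 + 130^{2} - 6370\right) + 4\right) - 13521}{-42659} - \frac{21486}{45208} = \left(\left(\left(78 + 16900 - 6370\right) + 4\right) - 13521\right) \left(- \frac{1}{42659}\right) - \frac{10743}{22604} = \left(\left(10608 + 4\right) - 13521\right) \left(- \frac{1}{42659}\right) - \frac{10743}{22604} = \left(10612 - 13521\right) \left(- \frac{1}{42659}\right) - \frac{10743}{22604} = \left(-2909\right) \left(- \frac{1}{42659}\right) - \frac{10743}{22604} = \frac{2909}{42659} - \frac{10743}{22604} = - \frac{392530601}{964264036}$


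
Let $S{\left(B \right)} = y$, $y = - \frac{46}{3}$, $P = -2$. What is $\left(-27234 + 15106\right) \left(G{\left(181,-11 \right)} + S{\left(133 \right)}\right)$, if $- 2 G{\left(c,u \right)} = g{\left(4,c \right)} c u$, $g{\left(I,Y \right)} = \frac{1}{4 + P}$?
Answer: $- \frac{17552248}{3} \approx -5.8508 \cdot 10^{6}$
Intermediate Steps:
$g{\left(I,Y \right)} = \frac{1}{2}$ ($g{\left(I,Y \right)} = \frac{1}{4 - 2} = \frac{1}{2}$)
$G{\left(c,u \right)} = - \frac{c u}{4}$ ($G{\left(c,u \right)} = - \frac{\frac{1}{2} c u}{2} = - \frac{c u}{4}$)
$y = - \frac{46}{3}$ ($y = \left(-46\right) \frac{1}{3} = - \frac{46}{3} \approx -15.333$)
$S{\left(B \right)} = - \frac{46}{3}$
$\left(-27234 + 15106\right) \left(G{\left(181,-11 \right)} + S{\left(133 \right)}\right) = \left(-27234 + 15106\right) \left(\left(- \frac{1}{4}\right) 181 \left(-11\right) - \frac{46}{3}\right) = - 12128 \left(\frac{1991}{4} - \frac{46}{3}\right) = \left(-12128\right) \frac{5789}{12} = - \frac{17552248}{3}$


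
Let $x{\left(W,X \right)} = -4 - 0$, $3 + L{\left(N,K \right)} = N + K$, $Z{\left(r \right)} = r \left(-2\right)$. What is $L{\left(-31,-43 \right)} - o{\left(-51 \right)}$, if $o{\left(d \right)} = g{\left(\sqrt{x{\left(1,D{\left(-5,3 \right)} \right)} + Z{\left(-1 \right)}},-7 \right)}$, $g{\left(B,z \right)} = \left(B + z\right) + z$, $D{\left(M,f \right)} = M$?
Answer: $-63 - i \sqrt{2} \approx -63.0 - 1.4142 i$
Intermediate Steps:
$Z{\left(r \right)} = - 2 r$
$L{\left(N,K \right)} = -3 + K + N$ ($L{\left(N,K \right)} = -3 + \left(N + K\right) = -3 + \left(K + N\right) = -3 + K + N$)
$x{\left(W,X \right)} = -4$ ($x{\left(W,X \right)} = -4 + 0 = -4$)
$g{\left(B,z \right)} = B + 2 z$
$o{\left(d \right)} = -14 + i \sqrt{2}$ ($o{\left(d \right)} = \sqrt{-4 - -2} + 2 \left(-7\right) = \sqrt{-4 + 2} - 14 = \sqrt{-2} - 14 = i \sqrt{2} - 14 = -14 + i \sqrt{2}$)
$L{\left(-31,-43 \right)} - o{\left(-51 \right)} = \left(-3 - 43 - 31\right) - \left(-14 + i \sqrt{2}\right) = -77 + \left(14 - i \sqrt{2}\right) = -63 - i \sqrt{2}$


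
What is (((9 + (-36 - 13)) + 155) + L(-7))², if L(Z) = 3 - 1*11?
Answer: 11449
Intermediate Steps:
L(Z) = -8 (L(Z) = 3 - 11 = -8)
(((9 + (-36 - 13)) + 155) + L(-7))² = (((9 + (-36 - 13)) + 155) - 8)² = (((9 - 49) + 155) - 8)² = ((-40 + 155) - 8)² = (115 - 8)² = 107² = 11449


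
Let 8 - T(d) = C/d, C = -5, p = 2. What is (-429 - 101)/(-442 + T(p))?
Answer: 1060/863 ≈ 1.2283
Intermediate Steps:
T(d) = 8 + 5/d (T(d) = 8 - (-5)/d = 8 + 5/d)
(-429 - 101)/(-442 + T(p)) = (-429 - 101)/(-442 + (8 + 5/2)) = -530/(-442 + (8 + 5*(½))) = -530/(-442 + (8 + 5/2)) = -530/(-442 + 21/2) = -530/(-863/2) = -530*(-2/863) = 1060/863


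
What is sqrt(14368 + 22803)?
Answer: sqrt(37171) ≈ 192.80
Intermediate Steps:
sqrt(14368 + 22803) = sqrt(37171)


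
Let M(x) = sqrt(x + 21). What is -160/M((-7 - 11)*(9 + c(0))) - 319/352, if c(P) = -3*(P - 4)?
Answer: -29/32 + 160*I*sqrt(357)/357 ≈ -0.90625 + 8.4681*I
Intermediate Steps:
c(P) = 12 - 3*P (c(P) = -3*(-4 + P) = 12 - 3*P)
M(x) = sqrt(21 + x)
-160/M((-7 - 11)*(9 + c(0))) - 319/352 = -160/sqrt(21 + (-7 - 11)*(9 + (12 - 3*0))) - 319/352 = -160/sqrt(21 - 18*(9 + (12 + 0))) - 319*1/352 = -160/sqrt(21 - 18*(9 + 12)) - 29/32 = -160/sqrt(21 - 18*21) - 29/32 = -160/sqrt(21 - 378) - 29/32 = -160*(-I*sqrt(357)/357) - 29/32 = -(-160)*I*sqrt(357)/357 - 29/32 = 160*I*sqrt(357)/357 - 29/32 = -29/32 + 160*I*sqrt(357)/357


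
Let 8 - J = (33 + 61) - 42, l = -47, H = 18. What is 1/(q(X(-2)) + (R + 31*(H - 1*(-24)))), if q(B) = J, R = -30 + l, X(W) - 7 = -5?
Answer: 1/1181 ≈ 0.00084674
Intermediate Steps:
X(W) = 2 (X(W) = 7 - 5 = 2)
R = -77 (R = -30 - 47 = -77)
J = -44 (J = 8 - ((33 + 61) - 42) = 8 - (94 - 42) = 8 - 1*52 = 8 - 52 = -44)
q(B) = -44
1/(q(X(-2)) + (R + 31*(H - 1*(-24)))) = 1/(-44 + (-77 + 31*(18 - 1*(-24)))) = 1/(-44 + (-77 + 31*(18 + 24))) = 1/(-44 + (-77 + 31*42)) = 1/(-44 + (-77 + 1302)) = 1/(-44 + 1225) = 1/1181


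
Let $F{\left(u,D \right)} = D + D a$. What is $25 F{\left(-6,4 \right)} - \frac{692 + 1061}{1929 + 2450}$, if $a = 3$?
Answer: $\frac{1749847}{4379} \approx 399.6$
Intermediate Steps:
$F{\left(u,D \right)} = 4 D$ ($F{\left(u,D \right)} = D + D 3 = D + 3 D = 4 D$)
$25 F{\left(-6,4 \right)} - \frac{692 + 1061}{1929 + 2450} = 25 \cdot 4 \cdot 4 - \frac{692 + 1061}{1929 + 2450} = 25 \cdot 16 - \frac{1753}{4379} = 400 - 1753 \cdot \frac{1}{4379} = 400 - \frac{1753}{4379} = \frac{1749847}{4379}$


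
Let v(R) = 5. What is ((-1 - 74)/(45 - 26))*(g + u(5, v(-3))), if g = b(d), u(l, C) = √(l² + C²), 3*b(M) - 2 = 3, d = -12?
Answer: -125/19 - 375*√2/19 ≈ -34.491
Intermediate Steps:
b(M) = 5/3 (b(M) = ⅔ + (⅓)*3 = ⅔ + 1 = 5/3)
u(l, C) = √(C² + l²)
g = 5/3 ≈ 1.6667
((-1 - 74)/(45 - 26))*(g + u(5, v(-3))) = ((-1 - 74)/(45 - 26))*(5/3 + √(5² + 5²)) = (-75/19)*(5/3 + √(25 + 25)) = (-75*1/19)*(5/3 + √50) = -75*(5/3 + 5*√2)/19 = -125/19 - 375*√2/19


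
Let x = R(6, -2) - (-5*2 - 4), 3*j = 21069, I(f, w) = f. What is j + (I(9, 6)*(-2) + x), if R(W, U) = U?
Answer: 7017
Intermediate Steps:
j = 7023 (j = (⅓)*21069 = 7023)
x = 12 (x = -2 - (-5*2 - 4) = -2 - (-10 - 4) = -2 - 1*(-14) = -2 + 14 = 12)
j + (I(9, 6)*(-2) + x) = 7023 + (9*(-2) + 12) = 7023 + (-18 + 12) = 7023 - 6 = 7017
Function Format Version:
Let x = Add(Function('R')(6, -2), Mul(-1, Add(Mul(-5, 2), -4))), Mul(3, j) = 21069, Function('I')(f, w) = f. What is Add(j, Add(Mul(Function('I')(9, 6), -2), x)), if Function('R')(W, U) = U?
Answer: 7017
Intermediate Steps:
j = 7023 (j = Mul(Rational(1, 3), 21069) = 7023)
x = 12 (x = Add(-2, Mul(-1, Add(Mul(-5, 2), -4))) = Add(-2, Mul(-1, Add(-10, -4))) = Add(-2, Mul(-1, -14)) = Add(-2, 14) = 12)
Add(j, Add(Mul(Function('I')(9, 6), -2), x)) = Add(7023, Add(Mul(9, -2), 12)) = Add(7023, Add(-18, 12)) = Add(7023, -6) = 7017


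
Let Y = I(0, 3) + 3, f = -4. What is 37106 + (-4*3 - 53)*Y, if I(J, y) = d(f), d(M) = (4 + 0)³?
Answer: 32751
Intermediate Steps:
d(M) = 64 (d(M) = 4³ = 64)
I(J, y) = 64
Y = 67 (Y = 64 + 3 = 67)
37106 + (-4*3 - 53)*Y = 37106 + (-4*3 - 53)*67 = 37106 + (-12 - 53)*67 = 37106 - 65*67 = 37106 - 4355 = 32751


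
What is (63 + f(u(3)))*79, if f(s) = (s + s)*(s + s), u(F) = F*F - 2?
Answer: 20461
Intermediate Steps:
u(F) = -2 + F² (u(F) = F² - 2 = -2 + F²)
f(s) = 4*s² (f(s) = (2*s)*(2*s) = 4*s²)
(63 + f(u(3)))*79 = (63 + 4*(-2 + 3²)²)*79 = (63 + 4*(-2 + 9)²)*79 = (63 + 4*7²)*79 = (63 + 4*49)*79 = (63 + 196)*79 = 259*79 = 20461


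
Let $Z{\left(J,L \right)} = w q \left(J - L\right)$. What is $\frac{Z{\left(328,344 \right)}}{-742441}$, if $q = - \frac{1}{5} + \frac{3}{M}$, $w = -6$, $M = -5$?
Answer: $\frac{384}{3712205} \approx 0.00010344$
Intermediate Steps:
$q = - \frac{4}{5}$ ($q = - \frac{1}{5} + \frac{3}{-5} = \left(-1\right) \frac{1}{5} + 3 \left(- \frac{1}{5}\right) = - \frac{1}{5} - \frac{3}{5} = - \frac{4}{5} \approx -0.8$)
$Z{\left(J,L \right)} = - \frac{24 L}{5} + \frac{24 J}{5}$ ($Z{\left(J,L \right)} = \left(-6\right) \left(- \frac{4}{5}\right) \left(J - L\right) = \frac{24 \left(J - L\right)}{5} = - \frac{24 L}{5} + \frac{24 J}{5}$)
$\frac{Z{\left(328,344 \right)}}{-742441} = \frac{\left(- \frac{24}{5}\right) 344 + \frac{24}{5} \cdot 328}{-742441} = \left(- \frac{8256}{5} + \frac{7872}{5}\right) \left(- \frac{1}{742441}\right) = \left(- \frac{384}{5}\right) \left(- \frac{1}{742441}\right) = \frac{384}{3712205}$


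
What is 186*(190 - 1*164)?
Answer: 4836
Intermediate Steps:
186*(190 - 1*164) = 186*(190 - 164) = 186*26 = 4836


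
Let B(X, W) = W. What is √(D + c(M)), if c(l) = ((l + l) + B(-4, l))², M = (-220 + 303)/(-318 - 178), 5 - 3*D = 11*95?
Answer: I*√767011911/1488 ≈ 18.612*I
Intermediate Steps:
D = -1040/3 (D = 5/3 - 11*95/3 = 5/3 - ⅓*1045 = 5/3 - 1045/3 = -1040/3 ≈ -346.67)
M = -83/496 (M = 83/(-496) = 83*(-1/496) = -83/496 ≈ -0.16734)
c(l) = 9*l² (c(l) = ((l + l) + l)² = (2*l + l)² = (3*l)² = 9*l²)
√(D + c(M)) = √(-1040/3 + 9*(-83/496)²) = √(-1040/3 + 9*(6889/246016)) = √(-1040/3 + 62001/246016) = √(-255670637/738048) = I*√767011911/1488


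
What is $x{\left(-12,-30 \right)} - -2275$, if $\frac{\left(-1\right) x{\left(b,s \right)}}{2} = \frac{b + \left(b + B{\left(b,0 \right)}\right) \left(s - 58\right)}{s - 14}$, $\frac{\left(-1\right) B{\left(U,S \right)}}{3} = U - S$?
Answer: $\frac{23963}{11} \approx 2178.5$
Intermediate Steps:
$B{\left(U,S \right)} = - 3 U + 3 S$ ($B{\left(U,S \right)} = - 3 \left(U - S\right) = - 3 U + 3 S$)
$x{\left(b,s \right)} = - \frac{2 \left(b - 2 b \left(-58 + s\right)\right)}{-14 + s}$ ($x{\left(b,s \right)} = - 2 \frac{b + \left(b + \left(- 3 b + 3 \cdot 0\right)\right) \left(s - 58\right)}{s - 14} = - 2 \frac{b + \left(b + \left(- 3 b + 0\right)\right) \left(-58 + s\right)}{-14 + s} = - 2 \frac{b + \left(b - 3 b\right) \left(-58 + s\right)}{-14 + s} = - 2 \frac{b + - 2 b \left(-58 + s\right)}{-14 + s} = - 2 \frac{b - 2 b \left(-58 + s\right)}{-14 + s} = - \frac{2 \left(b - 2 b \left(-58 + s\right)\right)}{-14 + s}$)
$x{\left(-12,-30 \right)} - -2275 = 2 \left(-12\right) \frac{1}{-14 - 30} \left(-117 + 2 \left(-30\right)\right) - -2275 = 2 \left(-12\right) \frac{1}{-44} \left(-117 - 60\right) + 2275 = 2 \left(-12\right) \left(- \frac{1}{44}\right) \left(-177\right) + 2275 = - \frac{1062}{11} + 2275 = \frac{23963}{11}$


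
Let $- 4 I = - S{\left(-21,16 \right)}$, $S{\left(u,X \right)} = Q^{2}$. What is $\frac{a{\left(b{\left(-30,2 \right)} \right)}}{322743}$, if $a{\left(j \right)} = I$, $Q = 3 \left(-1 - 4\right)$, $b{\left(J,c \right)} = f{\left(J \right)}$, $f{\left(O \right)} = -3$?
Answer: $\frac{75}{430324} \approx 0.00017429$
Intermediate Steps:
$b{\left(J,c \right)} = -3$
$Q = -15$ ($Q = 3 \left(-5\right) = -15$)
$S{\left(u,X \right)} = 225$ ($S{\left(u,X \right)} = \left(-15\right)^{2} = 225$)
$I = \frac{225}{4}$ ($I = - \frac{\left(-1\right) 225}{4} = \left(- \frac{1}{4}\right) \left(-225\right) = \frac{225}{4} \approx 56.25$)
$a{\left(j \right)} = \frac{225}{4}$
$\frac{a{\left(b{\left(-30,2 \right)} \right)}}{322743} = \frac{225}{4 \cdot 322743} = \frac{225}{4} \cdot \frac{1}{322743} = \frac{75}{430324}$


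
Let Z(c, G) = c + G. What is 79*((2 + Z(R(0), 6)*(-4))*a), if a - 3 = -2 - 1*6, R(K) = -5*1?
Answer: 790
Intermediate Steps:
R(K) = -5
Z(c, G) = G + c
a = -5 (a = 3 + (-2 - 1*6) = 3 + (-2 - 6) = 3 - 8 = -5)
79*((2 + Z(R(0), 6)*(-4))*a) = 79*((2 + (6 - 5)*(-4))*(-5)) = 79*((2 + 1*(-4))*(-5)) = 79*((2 - 4)*(-5)) = 79*(-2*(-5)) = 79*10 = 790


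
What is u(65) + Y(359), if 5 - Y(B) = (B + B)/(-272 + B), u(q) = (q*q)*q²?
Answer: 1553004092/87 ≈ 1.7851e+7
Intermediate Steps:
u(q) = q⁴ (u(q) = q²*q² = q⁴)
Y(B) = 5 - 2*B/(-272 + B) (Y(B) = 5 - (B + B)/(-272 + B) = 5 - 2*B/(-272 + B))
u(65) + Y(359) = 65⁴ + (-1360 + 3*359)/(-272 + 359) = 17850625 + (-1360 + 1077)/87 = 17850625 + (1/87)*(-283) = 17850625 - 283/87 = 1553004092/87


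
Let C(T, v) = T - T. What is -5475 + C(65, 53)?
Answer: -5475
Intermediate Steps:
C(T, v) = 0
-5475 + C(65, 53) = -5475 + 0 = -5475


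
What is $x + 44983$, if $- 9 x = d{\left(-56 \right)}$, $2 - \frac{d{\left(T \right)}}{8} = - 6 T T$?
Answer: $\frac{254303}{9} \approx 28256.0$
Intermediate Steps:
$d{\left(T \right)} = 16 + 48 T^{2}$ ($d{\left(T \right)} = 16 - 8 - 6 T T = 16 - 8 \left(- 6 T^{2}\right) = 16 + 48 T^{2}$)
$x = - \frac{150544}{9}$ ($x = - \frac{16 + 48 \left(-56\right)^{2}}{9} = - \frac{16 + 48 \cdot 3136}{9} = - \frac{16 + 150528}{9} = \left(- \frac{1}{9}\right) 150544 = - \frac{150544}{9} \approx -16727.0$)
$x + 44983 = - \frac{150544}{9} + 44983 = \frac{254303}{9}$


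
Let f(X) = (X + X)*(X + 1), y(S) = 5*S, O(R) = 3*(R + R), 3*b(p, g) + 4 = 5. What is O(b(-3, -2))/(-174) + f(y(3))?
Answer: 41759/87 ≈ 479.99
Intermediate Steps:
b(p, g) = 1/3 (b(p, g) = -4/3 + (1/3)*5 = -4/3 + 5/3 = 1/3)
O(R) = 6*R (O(R) = 3*(2*R) = 6*R)
f(X) = 2*X*(1 + X) (f(X) = (2*X)*(1 + X) = 2*X*(1 + X))
O(b(-3, -2))/(-174) + f(y(3)) = (6*(1/3))/(-174) + 2*(5*3)*(1 + 5*3) = -1/174*2 + 2*15*(1 + 15) = -1/87 + 2*15*16 = -1/87 + 480 = 41759/87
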